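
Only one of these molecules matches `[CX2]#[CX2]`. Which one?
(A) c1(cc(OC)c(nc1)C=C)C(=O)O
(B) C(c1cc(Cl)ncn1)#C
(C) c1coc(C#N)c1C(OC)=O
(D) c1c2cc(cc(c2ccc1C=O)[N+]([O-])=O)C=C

B

[CX2]#[CX2] describes a carbon-carbon triple bond (an alkyne).
(A) has a vinyl group (-CH=CH2) but the C=C is a double bond; both carbons are CX3, not CX2.
(B) contains an ethynyl group (-C#CH), which satisfies every atom and bond constraint.
(C) has a nitrile (-C#N) but the triple bond is C#N, not C#C.
(D) has a vinyl group (-CH=CH2) but the C=C is a double bond; both carbons are CX3, not CX2.
So the answer is (B).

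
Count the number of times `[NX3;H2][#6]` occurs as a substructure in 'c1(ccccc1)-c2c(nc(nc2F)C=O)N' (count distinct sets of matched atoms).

1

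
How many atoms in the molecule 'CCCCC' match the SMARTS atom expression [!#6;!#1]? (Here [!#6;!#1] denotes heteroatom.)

0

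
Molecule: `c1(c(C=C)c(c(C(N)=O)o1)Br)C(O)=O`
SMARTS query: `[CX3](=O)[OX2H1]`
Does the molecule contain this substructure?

Yes

The pattern [CX3](=O)[OX2H1] describes an sp2 carbon double-bonded to O and single-bonded to an -OH oxygen — a carboxylic acid.
The molecule carries a carboxylic acid group (-C(=O)OH), whose atoms satisfy every constraint of the query, so the pattern matches.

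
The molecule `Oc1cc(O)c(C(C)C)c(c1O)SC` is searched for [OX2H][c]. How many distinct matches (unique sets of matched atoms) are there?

3

[OX2H][c] is the SMARTS for a phenol: a hydroxyl oxygen attached to an aromatic carbon.
The molecule carries 3 separate instances of a hydroxyl group (-OH) meeting every constraint; each maps to a distinct set of atoms, giving 3 matches.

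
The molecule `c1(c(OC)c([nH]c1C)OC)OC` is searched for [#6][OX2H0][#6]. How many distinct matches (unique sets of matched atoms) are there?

[#6][OX2H0][#6] is the SMARTS for an ether: an aliphatic oxygen bridging two carbons with no H on the oxygen.
The molecule carries 3 separate instances of a methoxy ether (-OCH3) meeting every constraint; each maps to a distinct set of atoms, giving 3 matches.

3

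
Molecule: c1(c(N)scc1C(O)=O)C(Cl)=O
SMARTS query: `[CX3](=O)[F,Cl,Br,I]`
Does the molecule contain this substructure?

Yes

The pattern [CX3](=O)[F,Cl,Br,I] describes a carbonyl carbon bonded to a halogen — an acyl halide.
The molecule carries an acyl chloride (-C(=O)Cl), whose atoms satisfy every constraint of the query, so the pattern matches.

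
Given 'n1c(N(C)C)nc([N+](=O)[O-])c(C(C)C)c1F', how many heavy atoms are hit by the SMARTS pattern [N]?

2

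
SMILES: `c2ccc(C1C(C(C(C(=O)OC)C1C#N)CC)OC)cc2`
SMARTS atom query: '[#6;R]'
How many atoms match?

The query [#6;R] means: carbon that is part of a ring.
Check the 21 heavy atoms by environment: 5× C (in 5-ring) → match; 6× c (aromatic, in 6-ring) → match; 6× C (acyclic) → no; 3× O (acyclic) → no; 1× N (acyclic) → no.
Summing the matching environments: 5 + 6 = 11 matching atoms.

11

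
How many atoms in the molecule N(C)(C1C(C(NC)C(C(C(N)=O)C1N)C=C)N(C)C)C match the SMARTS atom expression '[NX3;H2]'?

The query [NX3;H2] means: aliphatic N with 3 total connections, two of them H — an -NH2 nitrogen (amine or amide).
Check the 20 heavy atoms by environment: 6× C (H1, X4) → no; 2× N (H2, X3) → match; 2× N (H0, X3) → no; 5× C (H3, X4) → no; 1× N (H1, X3) → no; 1× C (H1, X3) → no; 1× C (H2, X3) → no; 1× C (H0, X3) → no; 1× O (H0, X1) → no.
That gives 2 matching atoms.

2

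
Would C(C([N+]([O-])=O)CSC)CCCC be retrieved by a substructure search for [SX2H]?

The pattern [SX2H] describes an aliphatic sulfur with two connections, one being H — a thiol.
The closest candidate here is a methylthio ether (-SCH3), but the sulfur has H0 (bonded to two carbons), not H1. No other fragment satisfies the full query, so there is no match.

No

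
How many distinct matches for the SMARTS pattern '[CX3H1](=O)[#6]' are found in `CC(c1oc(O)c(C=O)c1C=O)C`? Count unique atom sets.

[CX3H1](=O)[#6] is the SMARTS for an aldehyde: an sp2 carbon with one H, double-bonded to O and single-bonded to carbon.
The molecule carries 2 separate instances of an aldehyde (-CHO) meeting every constraint; each maps to a distinct set of atoms, giving 2 matches.

2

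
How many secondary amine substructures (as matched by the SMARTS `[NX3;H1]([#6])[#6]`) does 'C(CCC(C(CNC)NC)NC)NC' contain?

4

[NX3;H1]([#6])[#6] is the SMARTS for a secondary amine: a trivalent nitrogen with one H, bonded to two carbons.
The molecule carries 4 separate instances of an N-methylamino group (-NHCH3) meeting every constraint; each maps to a distinct set of atoms, giving 4 matches.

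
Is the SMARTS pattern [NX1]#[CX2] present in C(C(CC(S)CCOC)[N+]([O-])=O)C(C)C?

The pattern [NX1]#[CX2] describes a nitrogen triple-bonded to a two-connected carbon — a nitrile.
The closest candidate here is a nitro group (-[N+](=O)[O-]), but there is no C#N triple bond. No other fragment satisfies the full query, so there is no match.

No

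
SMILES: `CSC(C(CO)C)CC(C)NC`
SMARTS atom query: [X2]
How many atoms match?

2

The query [X2] means: any atom with exactly two total connections (bonds + H).
Check the 12 heavy atoms by environment: 9× C (X4) → no; 1× O (X2) → match; 1× S (X2) → match; 1× N (X3) → no.
Summing the matching environments: 1 + 1 = 2 matching atoms.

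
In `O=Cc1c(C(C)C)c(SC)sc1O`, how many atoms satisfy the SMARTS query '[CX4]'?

The query [CX4] means: C with X4: aliphatic carbon with exactly 4 total connections (bonds + H).
Check the 13 heavy atoms by environment: 1× s (aromatic, X2) → no; 4× c (aromatic, X3) → no; 1× O (X2) → no; 1× S (X2) → no; 4× C (X4) → match; 1× C (X3) → no; 1× O (X1) → no.
That gives 4 matching atoms.

4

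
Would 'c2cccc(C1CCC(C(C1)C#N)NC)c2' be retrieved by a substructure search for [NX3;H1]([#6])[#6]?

The pattern [NX3;H1]([#6])[#6] describes a trivalent nitrogen with one H, bonded to two carbons — a secondary amine.
The molecule carries an N-methylamino group (-NHCH3), whose atoms satisfy every constraint of the query, so the pattern matches.

Yes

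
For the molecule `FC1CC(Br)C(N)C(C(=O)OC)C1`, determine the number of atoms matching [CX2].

0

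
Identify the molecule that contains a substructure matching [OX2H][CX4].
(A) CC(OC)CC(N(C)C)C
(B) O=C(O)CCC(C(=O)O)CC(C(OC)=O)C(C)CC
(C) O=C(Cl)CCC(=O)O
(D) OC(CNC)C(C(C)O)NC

[OX2H][CX4] describes a hydroxyl oxygen bound to an sp3 (X4) carbon (an aliphatic alcohol).
(A) has a methoxy ether (-OCH3) but the oxygen has H0 (ether), not H1.
(B) has a carboxylic acid group (-C(=O)OH) but the -OH is on a CX3 carbonyl carbon, not a CX4 carbon.
(C) has a carboxylic acid group (-C(=O)OH) but the -OH is on a CX3 carbonyl carbon, not a CX4 carbon.
(D) contains a hydroxyl group (-OH), which satisfies every atom and bond constraint.
So the answer is (D).

D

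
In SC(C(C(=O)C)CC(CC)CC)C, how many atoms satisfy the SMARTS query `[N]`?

0

Check the 13 heavy atoms by environment: 11× C → no; 1× O → no; 1× S → no.
No environment satisfies the query, so 0 matching atoms.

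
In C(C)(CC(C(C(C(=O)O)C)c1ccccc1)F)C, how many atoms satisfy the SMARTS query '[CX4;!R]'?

The query [CX4;!R] means: aliphatic carbon with four total connections, not in a ring.
Check the 18 heavy atoms by environment: 8× C (X4, acyclic) → match; 1× C (X3, acyclic) → no; 1× O (X1, acyclic) → no; 1× O (X2, acyclic) → no; 1× F (X1, acyclic) → no; 6× c (aromatic, X3, in 6-ring) → no.
That gives 8 matching atoms.

8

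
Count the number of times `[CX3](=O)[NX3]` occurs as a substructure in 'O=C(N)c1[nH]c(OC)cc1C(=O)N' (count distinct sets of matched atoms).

[CX3](=O)[NX3] is the SMARTS for an amide: a carbonyl carbon bonded to a trivalent nitrogen.
The molecule carries 2 separate instances of a primary amide (-C(=O)NH2) meeting every constraint; each maps to a distinct set of atoms, giving 2 matches.

2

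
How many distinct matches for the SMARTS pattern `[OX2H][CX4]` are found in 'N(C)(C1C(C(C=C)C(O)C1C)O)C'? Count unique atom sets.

2

[OX2H][CX4] is the SMARTS for an aliphatic alcohol: a hydroxyl oxygen bound to an sp3 (X4) carbon.
The molecule carries 2 separate instances of a hydroxyl group (-OH) meeting every constraint; each maps to a distinct set of atoms, giving 2 matches.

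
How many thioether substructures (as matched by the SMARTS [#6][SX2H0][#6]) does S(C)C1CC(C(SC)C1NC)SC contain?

[#6][SX2H0][#6] is the SMARTS for a thioether: an aliphatic sulfur bridging two carbons with no H on the sulfur.
The molecule carries 3 separate instances of a methylthio ether (-SCH3) meeting every constraint; each maps to a distinct set of atoms, giving 3 matches.

3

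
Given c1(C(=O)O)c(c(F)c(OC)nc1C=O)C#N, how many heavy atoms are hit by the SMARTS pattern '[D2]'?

Check the 16 heavy atoms by environment: 1× n (aromatic, D2) → match; 5× c (aromatic, D3) → no; 1× C (D3) → no; 3× O (D1) → no; 1× F (D1) → no; 2× C (D2) → match; 1× N (D1) → no; 1× O (D2) → match; 1× C (D1) → no.
Summing the matching environments: 1 + 2 + 1 = 4 matching atoms.

4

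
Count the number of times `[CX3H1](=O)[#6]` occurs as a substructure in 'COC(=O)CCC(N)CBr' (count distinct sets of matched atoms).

0

[CX3H1](=O)[#6] is the SMARTS for an aldehyde: an sp2 carbon with one H, double-bonded to O and single-bonded to carbon.
The molecule has a methyl-ester group (-C(=O)OCH3), but the carbonyl carbon has H0, not H1; nothing else fits, so there are 0 matches.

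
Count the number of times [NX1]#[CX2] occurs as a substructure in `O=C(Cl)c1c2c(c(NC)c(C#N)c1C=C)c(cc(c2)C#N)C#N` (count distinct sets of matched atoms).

[NX1]#[CX2] is the SMARTS for a nitrile: a nitrogen triple-bonded to a two-connected carbon.
The molecule carries 3 separate instances of a nitrile (-C#N) meeting every constraint; each maps to a distinct set of atoms, giving 3 matches.

3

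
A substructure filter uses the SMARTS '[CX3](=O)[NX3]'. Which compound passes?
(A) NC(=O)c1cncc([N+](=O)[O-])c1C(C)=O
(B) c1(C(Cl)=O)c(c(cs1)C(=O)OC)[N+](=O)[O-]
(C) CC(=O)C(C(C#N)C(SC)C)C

A

[CX3](=O)[NX3] describes a carbonyl carbon bonded to a trivalent nitrogen (an amide).
(A) contains a primary amide (-C(=O)NH2), which satisfies every atom and bond constraint.
(B) has a methyl-ester group (-C(=O)OCH3) but the carbonyl is bonded to O, not to an NX3 nitrogen.
(C) has a nitrile (-C#N) but the nitrile N is NX1 (triple-bonded), not NX3.
So the answer is (A).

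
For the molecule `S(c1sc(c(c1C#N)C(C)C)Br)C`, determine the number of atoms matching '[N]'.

Check the 13 heavy atoms by environment: 1× s (aromatic) → no; 4× c (aromatic) → no; 1× Br → no; 5× C → no; 1× N → match; 1× S → no.
That gives 1 matching atom.

1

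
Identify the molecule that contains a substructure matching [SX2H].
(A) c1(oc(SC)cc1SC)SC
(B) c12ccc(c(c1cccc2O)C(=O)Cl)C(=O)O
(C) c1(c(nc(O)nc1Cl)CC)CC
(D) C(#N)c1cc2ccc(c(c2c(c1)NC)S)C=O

D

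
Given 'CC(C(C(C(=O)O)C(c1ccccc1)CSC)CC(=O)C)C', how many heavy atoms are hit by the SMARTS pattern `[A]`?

16

Check the 22 heavy atoms by environment: 12× C → match; 1× S → match; 6× c (aromatic) → no; 3× O → match.
Summing the matching environments: 12 + 1 + 3 = 16 matching atoms.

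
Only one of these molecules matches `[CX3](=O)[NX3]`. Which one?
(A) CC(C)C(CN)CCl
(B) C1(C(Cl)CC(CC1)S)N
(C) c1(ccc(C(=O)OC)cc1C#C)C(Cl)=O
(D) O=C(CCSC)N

[CX3](=O)[NX3] describes a carbonyl carbon bonded to a trivalent nitrogen (an amide).
(A) has a primary amino group (-NH2) but the -NH2 is not attached to a carbonyl carbon.
(B) has a primary amino group (-NH2) but the -NH2 is not attached to a carbonyl carbon.
(C) has a methyl-ester group (-C(=O)OCH3) but the carbonyl is bonded to O, not to an NX3 nitrogen.
(D) contains a primary amide (-C(=O)NH2), which satisfies every atom and bond constraint.
So the answer is (D).

D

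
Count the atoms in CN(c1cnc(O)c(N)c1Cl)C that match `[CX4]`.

2

The query [CX4] means: C with X4: aliphatic carbon with exactly 4 total connections (bonds + H).
Check the 12 heavy atoms by environment: 1× n (aromatic, X2) → no; 5× c (aromatic, X3) → no; 2× N (X3) → no; 2× C (X4) → match; 1× Cl (X1) → no; 1× O (X2) → no.
That gives 2 matching atoms.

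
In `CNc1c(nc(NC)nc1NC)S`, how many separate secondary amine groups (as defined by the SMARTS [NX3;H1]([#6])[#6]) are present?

3

[NX3;H1]([#6])[#6] is the SMARTS for a secondary amine: a trivalent nitrogen with one H, bonded to two carbons.
The molecule carries 3 separate instances of an N-methylamino group (-NHCH3) meeting every constraint; each maps to a distinct set of atoms, giving 3 matches.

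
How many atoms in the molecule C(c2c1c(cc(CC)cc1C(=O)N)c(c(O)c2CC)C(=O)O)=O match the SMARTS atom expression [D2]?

5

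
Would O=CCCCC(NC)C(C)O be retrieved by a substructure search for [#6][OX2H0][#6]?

The pattern [#6][OX2H0][#6] describes an aliphatic oxygen bridging two carbons with no H on the oxygen — an ether.
The closest candidate here is a hydroxyl group (-OH), but the oxygen has H1, not H0 bridging two carbons. No other fragment satisfies the full query, so there is no match.

No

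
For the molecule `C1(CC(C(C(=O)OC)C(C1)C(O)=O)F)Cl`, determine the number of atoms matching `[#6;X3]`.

2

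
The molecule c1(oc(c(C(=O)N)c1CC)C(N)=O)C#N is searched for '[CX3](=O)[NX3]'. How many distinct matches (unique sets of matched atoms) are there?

2

[CX3](=O)[NX3] is the SMARTS for an amide: a carbonyl carbon bonded to a trivalent nitrogen.
The molecule carries 2 separate instances of a primary amide (-C(=O)NH2) meeting every constraint; each maps to a distinct set of atoms, giving 2 matches.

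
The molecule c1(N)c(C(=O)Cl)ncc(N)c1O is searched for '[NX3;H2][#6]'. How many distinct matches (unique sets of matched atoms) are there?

[NX3;H2][#6] is the SMARTS for a primary amine: a trivalent nitrogen with two H attached to carbon.
The molecule carries 2 separate instances of a primary amino group (-NH2) meeting every constraint; each maps to a distinct set of atoms, giving 2 matches.

2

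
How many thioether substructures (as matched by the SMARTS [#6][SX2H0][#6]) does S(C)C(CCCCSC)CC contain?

2

[#6][SX2H0][#6] is the SMARTS for a thioether: an aliphatic sulfur bridging two carbons with no H on the sulfur.
The molecule carries 2 separate instances of a methylthio ether (-SCH3) meeting every constraint; each maps to a distinct set of atoms, giving 2 matches.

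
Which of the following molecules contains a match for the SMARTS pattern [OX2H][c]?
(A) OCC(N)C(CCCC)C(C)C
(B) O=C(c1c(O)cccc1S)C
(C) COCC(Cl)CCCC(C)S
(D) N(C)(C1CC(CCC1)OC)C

B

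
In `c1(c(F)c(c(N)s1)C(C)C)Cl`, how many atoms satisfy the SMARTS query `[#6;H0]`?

The query [#6;H0] means: any carbon with no attached hydrogen.
Check the 11 heavy atoms by environment: 1× s (aromatic, H0) → no; 4× c (aromatic, H0) → match; 1× C (H1) → no; 2× C (H3) → no; 1× Cl (H0) → no; 1× F (H0) → no; 1× N (H2) → no.
That gives 4 matching atoms.

4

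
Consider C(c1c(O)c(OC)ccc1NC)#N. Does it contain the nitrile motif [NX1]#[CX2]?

Yes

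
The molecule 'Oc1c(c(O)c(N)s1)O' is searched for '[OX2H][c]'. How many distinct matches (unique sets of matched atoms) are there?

[OX2H][c] is the SMARTS for a phenol: a hydroxyl oxygen attached to an aromatic carbon.
The molecule carries 3 separate instances of a hydroxyl group (-OH) meeting every constraint; each maps to a distinct set of atoms, giving 3 matches.

3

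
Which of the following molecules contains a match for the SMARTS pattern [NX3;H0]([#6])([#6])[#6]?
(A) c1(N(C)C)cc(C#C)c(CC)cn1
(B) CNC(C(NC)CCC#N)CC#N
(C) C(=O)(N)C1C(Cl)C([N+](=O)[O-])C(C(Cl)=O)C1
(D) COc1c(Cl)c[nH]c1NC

A

[NX3;H0]([#6])([#6])[#6] describes a trivalent nitrogen with no H, bonded to three carbons (a tertiary amine).
(A) contains a dimethylamino group (-N(CH3)2), which satisfies every atom and bond constraint.
(B) has an N-methylamino group (-NHCH3) but the nitrogen still has one H (H1), not H0.
(C) has a primary amide (-C(=O)NH2) but the amide nitrogen has H2 and only one carbon neighbour.
(D) has an N-methylamino group (-NHCH3) but the nitrogen still has one H (H1), not H0.
So the answer is (A).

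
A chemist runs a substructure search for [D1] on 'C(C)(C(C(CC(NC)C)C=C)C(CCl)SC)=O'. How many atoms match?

The query [D1] means: atom with exactly one heavy-atom neighbour (degree 1).
Check the 17 heavy atoms by environment: 3× C (D2) → no; 5× C (D3) → no; 5× C (D1) → match; 1× O (D1) → match; 1× S (D2) → no; 1× N (D2) → no; 1× Cl (D1) → match.
Summing the matching environments: 5 + 1 + 1 = 7 matching atoms.

7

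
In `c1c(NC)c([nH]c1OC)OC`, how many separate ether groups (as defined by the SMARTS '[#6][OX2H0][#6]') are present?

2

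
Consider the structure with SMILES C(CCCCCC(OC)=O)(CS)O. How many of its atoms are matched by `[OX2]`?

2

The query [OX2] means: aliphatic oxygen with two total connections — ether, hydroxyl, or ester single-bond O.
Check the 13 heavy atoms by environment: 8× C (X4) → no; 1× C (X3) → no; 1× O (X1) → no; 2× O (X2) → match; 1× S (X2) → no.
That gives 2 matching atoms.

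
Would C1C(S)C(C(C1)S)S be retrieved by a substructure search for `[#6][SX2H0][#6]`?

No

The pattern [#6][SX2H0][#6] describes an aliphatic sulfur bridging two carbons with no H on the sulfur — a thioether.
The closest candidate here is a thiol (-SH), but the sulfur has H1, not H0 bridging two carbons. No other fragment satisfies the full query, so there is no match.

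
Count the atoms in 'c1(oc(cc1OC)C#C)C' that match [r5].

5

The query [r5] means: r5 matches atoms in a five-membered ring.
Check the 10 heavy atoms by environment: 1× o (aromatic, in 5-ring) → match; 4× c (aromatic, in 5-ring) → match; 4× C (acyclic) → no; 1× O (acyclic) → no.
Summing the matching environments: 1 + 4 = 5 matching atoms.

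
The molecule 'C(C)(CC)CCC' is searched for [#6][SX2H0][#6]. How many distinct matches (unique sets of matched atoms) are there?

0

[#6][SX2H0][#6] is the SMARTS for a thioether: an aliphatic sulfur bridging two carbons with no H on the sulfur.
No fragment in the molecule satisfies every constraint, giving 0 matches.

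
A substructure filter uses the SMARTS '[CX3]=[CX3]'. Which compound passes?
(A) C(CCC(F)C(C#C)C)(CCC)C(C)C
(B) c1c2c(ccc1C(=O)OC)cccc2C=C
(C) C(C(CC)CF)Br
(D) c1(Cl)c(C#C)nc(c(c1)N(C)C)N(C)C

B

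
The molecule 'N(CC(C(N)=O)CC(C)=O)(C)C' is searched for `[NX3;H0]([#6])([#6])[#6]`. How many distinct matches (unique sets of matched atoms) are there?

1

[NX3;H0]([#6])([#6])[#6] is the SMARTS for a tertiary amine: a trivalent nitrogen with no H, bonded to three carbons.
Exactly one fragment in the molecule meets all constraints, giving 1 match.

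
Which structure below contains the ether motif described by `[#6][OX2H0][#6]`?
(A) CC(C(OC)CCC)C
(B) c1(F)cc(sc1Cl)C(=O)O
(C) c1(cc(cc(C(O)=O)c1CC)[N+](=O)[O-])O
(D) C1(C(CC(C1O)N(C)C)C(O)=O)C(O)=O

[#6][OX2H0][#6] describes an aliphatic oxygen bridging two carbons with no H on the oxygen (an ether).
(A) contains a methoxy ether (-OCH3), which satisfies every atom and bond constraint.
(B) has a carboxylic acid group (-C(=O)OH) but the -OH oxygen has H1; the =O is OX1, not OX2.
(C) has a hydroxyl group (-OH) but the oxygen has H1, not H0 bridging two carbons.
(D) has a carboxylic acid group (-C(=O)OH) but the -OH oxygen has H1; the =O is OX1, not OX2.
So the answer is (A).

A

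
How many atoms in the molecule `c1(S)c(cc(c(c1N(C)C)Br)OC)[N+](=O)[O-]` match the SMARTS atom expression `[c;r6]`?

6

The query [c;r6] means: aromatic carbon that belongs to a six-membered ring.
Check the 16 heavy atoms by environment: 6× c (aromatic, in 6-ring) → match; 1× Br (acyclic) → no; 1× S (acyclic) → no; 1× N (acyclic) → no; 3× C (acyclic) → no; 1× N (charge +1, acyclic) → no; 1× O (charge -1, acyclic) → no; 2× O (acyclic) → no.
That gives 6 matching atoms.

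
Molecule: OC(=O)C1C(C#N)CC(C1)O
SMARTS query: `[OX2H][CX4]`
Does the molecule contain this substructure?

The pattern [OX2H][CX4] describes a hydroxyl oxygen bound to an sp3 (X4) carbon — an aliphatic alcohol.
The molecule carries a hydroxyl group (-OH), whose atoms satisfy every constraint of the query, so the pattern matches.

Yes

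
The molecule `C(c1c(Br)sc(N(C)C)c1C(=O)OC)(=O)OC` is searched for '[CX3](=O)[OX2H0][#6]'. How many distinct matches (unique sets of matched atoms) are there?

2

[CX3](=O)[OX2H0][#6] is the SMARTS for an ester: a carbonyl carbon bonded to an oxygen that is itself bonded to carbon (no H on that O).
The molecule carries 2 separate instances of a methyl-ester group (-C(=O)OCH3) meeting every constraint; each maps to a distinct set of atoms, giving 2 matches.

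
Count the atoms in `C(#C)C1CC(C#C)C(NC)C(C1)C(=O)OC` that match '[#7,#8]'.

3

Check the 16 heavy atoms by environment: 13× C → no; 1× N → match; 2× O → match.
Summing the matching environments: 1 + 2 = 3 matching atoms.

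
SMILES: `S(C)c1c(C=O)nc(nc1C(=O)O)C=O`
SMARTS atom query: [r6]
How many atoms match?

Check the 15 heavy atoms by environment: 2× n (aromatic, in 6-ring) → match; 4× c (aromatic, in 6-ring) → match; 4× C (acyclic) → no; 4× O (acyclic) → no; 1× S (acyclic) → no.
Summing the matching environments: 2 + 4 = 6 matching atoms.

6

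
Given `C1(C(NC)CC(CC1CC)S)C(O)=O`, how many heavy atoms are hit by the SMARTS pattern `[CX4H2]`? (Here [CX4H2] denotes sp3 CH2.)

3

The query [CX4H2] means: sp3 carbon (X4) with exactly two hydrogens.
Check the 14 heavy atoms by environment: 4× C (H1, X4) → no; 3× C (H2, X4) → match; 1× S (H1, X2) → no; 1× C (H0, X3) → no; 1× O (H0, X1) → no; 1× O (H1, X2) → no; 1× N (H1, X3) → no; 2× C (H3, X4) → no.
That gives 3 matching atoms.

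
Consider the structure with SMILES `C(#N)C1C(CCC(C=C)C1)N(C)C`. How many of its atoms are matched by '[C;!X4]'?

3

The query [C;!X4] means: aliphatic carbon that does not have four total connections.
Check the 13 heavy atoms by environment: 8× C (X4) → no; 1× C (X2) → match; 1× N (X1) → no; 2× C (X3) → match; 1× N (X3) → no.
Summing the matching environments: 1 + 2 = 3 matching atoms.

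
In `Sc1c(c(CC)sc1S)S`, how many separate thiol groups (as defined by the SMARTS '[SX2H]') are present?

3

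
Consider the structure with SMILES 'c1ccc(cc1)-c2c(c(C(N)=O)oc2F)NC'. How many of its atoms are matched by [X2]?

The query [X2] means: any atom with exactly two total connections (bonds + H).
Check the 17 heavy atoms by environment: 1× o (aromatic, X2) → match; 10× c (aromatic, X3) → no; 2× N (X3) → no; 1× C (X4) → no; 1× F (X1) → no; 1× C (X3) → no; 1× O (X1) → no.
That gives 1 matching atom.

1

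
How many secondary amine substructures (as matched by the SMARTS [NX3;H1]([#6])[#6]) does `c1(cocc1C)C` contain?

0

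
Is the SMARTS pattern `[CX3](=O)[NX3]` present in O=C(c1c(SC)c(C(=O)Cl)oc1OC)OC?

The pattern [CX3](=O)[NX3] describes a carbonyl carbon bonded to a trivalent nitrogen — an amide.
The closest candidate here is a methyl-ester group (-C(=O)OCH3), but the carbonyl is bonded to O, not to an NX3 nitrogen. No other fragment satisfies the full query, so there is no match.

No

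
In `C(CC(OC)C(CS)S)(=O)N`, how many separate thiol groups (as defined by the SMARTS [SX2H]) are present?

[SX2H] is the SMARTS for a thiol: an aliphatic sulfur with two connections, one being H.
The molecule carries 2 separate instances of a thiol (-SH) meeting every constraint; each maps to a distinct set of atoms, giving 2 matches.

2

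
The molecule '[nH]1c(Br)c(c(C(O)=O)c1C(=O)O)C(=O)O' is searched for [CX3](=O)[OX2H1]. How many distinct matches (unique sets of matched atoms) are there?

3

[CX3](=O)[OX2H1] is the SMARTS for a carboxylic acid: an sp2 carbon double-bonded to O and single-bonded to an -OH oxygen.
The molecule carries 3 separate instances of a carboxylic acid group (-C(=O)OH) meeting every constraint; each maps to a distinct set of atoms, giving 3 matches.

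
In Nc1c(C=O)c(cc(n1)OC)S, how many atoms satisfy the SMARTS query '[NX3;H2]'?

1

The query [NX3;H2] means: aliphatic N with 3 total connections, two of them H — an -NH2 nitrogen (amine or amide).
Check the 12 heavy atoms by environment: 1× n (aromatic, H0, X2) → no; 4× c (aromatic, H0, X3) → no; 1× c (aromatic, H1, X3) → no; 1× C (H1, X3) → no; 1× O (H0, X1) → no; 1× N (H2, X3) → match; 1× S (H1, X2) → no; 1× O (H0, X2) → no; 1× C (H3, X4) → no.
That gives 1 matching atom.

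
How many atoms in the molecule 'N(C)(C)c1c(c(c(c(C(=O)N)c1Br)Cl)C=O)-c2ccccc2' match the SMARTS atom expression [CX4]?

The query [CX4] means: C with X4: aliphatic carbon with exactly 4 total connections (bonds + H).
Check the 22 heavy atoms by environment: 12× c (aromatic, X3) → no; 1× Cl (X1) → no; 2× N (X3) → no; 2× C (X4) → match; 2× C (X3) → no; 2× O (X1) → no; 1× Br (X1) → no.
That gives 2 matching atoms.

2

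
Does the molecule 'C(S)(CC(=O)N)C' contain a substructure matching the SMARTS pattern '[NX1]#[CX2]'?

No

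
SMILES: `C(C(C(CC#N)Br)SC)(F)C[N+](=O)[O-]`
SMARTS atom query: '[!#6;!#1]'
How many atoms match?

7

The query [!#6;!#1] means: not carbon and not hydrogen — any heteroatom.
Check the 14 heavy atoms by environment: 7× C → no; 1× Br → match; 1× N (charge +1) → match; 1× O (charge -1) → match; 1× O → match; 1× N → match; 1× F → match; 1× S → match.
Summing the matching environments: 1 + 1 + 1 + 1 + 1 + 1 + 1 = 7 matching atoms.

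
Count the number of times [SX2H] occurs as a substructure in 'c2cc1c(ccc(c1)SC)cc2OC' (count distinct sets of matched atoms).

0

[SX2H] is the SMARTS for a thiol: an aliphatic sulfur with two connections, one being H.
The molecule has a methylthio ether (-SCH3), but the sulfur has H0 (bonded to two carbons), not H1; nothing else fits, so there are 0 matches.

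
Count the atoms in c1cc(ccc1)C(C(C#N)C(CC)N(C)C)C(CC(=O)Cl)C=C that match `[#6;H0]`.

3

The query [#6;H0] means: any carbon with no attached hydrogen.
Check the 23 heavy atoms by environment: 3× C (H2) → no; 5× C (H1) → no; 2× C (H0) → match; 1× O (H0) → no; 1× Cl (H0) → no; 3× C (H3) → no; 1× c (aromatic, H0) → match; 5× c (aromatic, H1) → no; 2× N (H0) → no.
Summing the matching environments: 2 + 1 = 3 matching atoms.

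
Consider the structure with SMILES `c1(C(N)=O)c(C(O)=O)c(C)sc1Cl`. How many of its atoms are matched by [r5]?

5

The query [r5] means: r5 matches atoms in a five-membered ring.
Check the 13 heavy atoms by environment: 1× s (aromatic, in 5-ring) → match; 4× c (aromatic, in 5-ring) → match; 3× C (acyclic) → no; 3× O (acyclic) → no; 1× N (acyclic) → no; 1× Cl (acyclic) → no.
Summing the matching environments: 1 + 4 = 5 matching atoms.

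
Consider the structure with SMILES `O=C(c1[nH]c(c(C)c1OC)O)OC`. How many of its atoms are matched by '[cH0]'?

4

Check the 13 heavy atoms by environment: 1× n (aromatic, H1) → no; 4× c (aromatic, H0) → match; 1× O (H1) → no; 1× C (H0) → no; 3× O (H0) → no; 3× C (H3) → no.
That gives 4 matching atoms.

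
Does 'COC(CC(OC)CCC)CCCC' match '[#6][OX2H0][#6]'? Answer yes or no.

Yes

The pattern [#6][OX2H0][#6] describes an aliphatic oxygen bridging two carbons with no H on the oxygen — an ether.
The molecule carries a methoxy ether (-OCH3), whose atoms satisfy every constraint of the query, so the pattern matches.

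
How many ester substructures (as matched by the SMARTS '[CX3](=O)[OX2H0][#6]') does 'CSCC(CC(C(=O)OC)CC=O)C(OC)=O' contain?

2

[CX3](=O)[OX2H0][#6] is the SMARTS for an ester: a carbonyl carbon bonded to an oxygen that is itself bonded to carbon (no H on that O).
The molecule carries 2 separate instances of a methyl-ester group (-C(=O)OCH3) meeting every constraint; each maps to a distinct set of atoms, giving 2 matches.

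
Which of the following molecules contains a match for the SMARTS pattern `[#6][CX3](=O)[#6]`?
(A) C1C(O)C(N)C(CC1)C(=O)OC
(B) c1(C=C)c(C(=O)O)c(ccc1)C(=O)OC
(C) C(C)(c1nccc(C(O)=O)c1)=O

C

[#6][CX3](=O)[#6] describes a carbonyl carbon (no H) flanked by two carbons (a ketone).
(A) has a methyl-ester group (-C(=O)OCH3) but one neighbour of the carbonyl carbon is O, not C.
(B) has a methyl-ester group (-C(=O)OCH3) but one neighbour of the carbonyl carbon is O, not C.
(C) contains an acetyl/ketone group (-C(=O)CH3), which satisfies every atom and bond constraint.
So the answer is (C).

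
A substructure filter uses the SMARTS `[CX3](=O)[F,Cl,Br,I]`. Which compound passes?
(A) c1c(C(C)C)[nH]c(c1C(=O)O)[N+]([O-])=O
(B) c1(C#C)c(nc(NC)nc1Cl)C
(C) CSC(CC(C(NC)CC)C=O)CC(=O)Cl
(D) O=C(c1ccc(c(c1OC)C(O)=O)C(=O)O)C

[CX3](=O)[F,Cl,Br,I] describes a carbonyl carbon bonded to a halogen (an acyl halide).
(A) has a carboxylic acid group (-C(=O)OH) but the carbonyl is bonded to -OH, not to a halogen.
(B) has a chloro substituent but the Cl is not on a carbonyl carbon.
(C) contains an acyl chloride (-C(=O)Cl), which satisfies every atom and bond constraint.
(D) has a carboxylic acid group (-C(=O)OH) but the carbonyl is bonded to -OH, not to a halogen.
So the answer is (C).

C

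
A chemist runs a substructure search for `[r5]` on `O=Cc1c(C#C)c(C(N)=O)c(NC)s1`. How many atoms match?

5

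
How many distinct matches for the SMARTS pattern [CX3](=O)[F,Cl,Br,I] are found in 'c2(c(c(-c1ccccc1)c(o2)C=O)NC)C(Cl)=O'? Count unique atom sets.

1

[CX3](=O)[F,Cl,Br,I] is the SMARTS for an acyl halide: a carbonyl carbon bonded to a halogen.
Exactly one fragment in the molecule meets all constraints, giving 1 match.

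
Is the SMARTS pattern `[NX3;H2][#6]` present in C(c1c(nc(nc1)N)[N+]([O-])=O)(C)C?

Yes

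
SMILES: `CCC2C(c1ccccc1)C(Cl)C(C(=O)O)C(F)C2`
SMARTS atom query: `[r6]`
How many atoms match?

12

Check the 19 heavy atoms by environment: 6× C (in 6-ring) → match; 1× F (acyclic) → no; 3× C (acyclic) → no; 6× c (aromatic, in 6-ring) → match; 1× Cl (acyclic) → no; 2× O (acyclic) → no.
Summing the matching environments: 6 + 6 = 12 matching atoms.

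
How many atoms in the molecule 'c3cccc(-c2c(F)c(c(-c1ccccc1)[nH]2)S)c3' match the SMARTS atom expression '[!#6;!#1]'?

3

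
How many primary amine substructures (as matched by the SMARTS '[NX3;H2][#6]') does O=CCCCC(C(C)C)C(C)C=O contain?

0

[NX3;H2][#6] is the SMARTS for a primary amine: a trivalent nitrogen with two H attached to carbon.
No fragment in the molecule satisfies every constraint, giving 0 matches.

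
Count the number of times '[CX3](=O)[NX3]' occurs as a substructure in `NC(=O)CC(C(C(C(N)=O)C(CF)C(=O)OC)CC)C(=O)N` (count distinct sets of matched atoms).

3

[CX3](=O)[NX3] is the SMARTS for an amide: a carbonyl carbon bonded to a trivalent nitrogen.
The molecule carries 3 separate instances of a primary amide (-C(=O)NH2) meeting every constraint; each maps to a distinct set of atoms, giving 3 matches.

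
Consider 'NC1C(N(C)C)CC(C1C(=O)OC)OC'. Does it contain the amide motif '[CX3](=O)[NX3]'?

The pattern [CX3](=O)[NX3] describes a carbonyl carbon bonded to a trivalent nitrogen — an amide.
The closest candidate here is a methyl-ester group (-C(=O)OCH3), but the carbonyl is bonded to O, not to an NX3 nitrogen. No other fragment satisfies the full query, so there is no match.

No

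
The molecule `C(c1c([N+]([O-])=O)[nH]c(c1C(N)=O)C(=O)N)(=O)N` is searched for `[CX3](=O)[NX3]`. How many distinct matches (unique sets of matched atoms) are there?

[CX3](=O)[NX3] is the SMARTS for an amide: a carbonyl carbon bonded to a trivalent nitrogen.
The molecule carries 3 separate instances of a primary amide (-C(=O)NH2) meeting every constraint; each maps to a distinct set of atoms, giving 3 matches.

3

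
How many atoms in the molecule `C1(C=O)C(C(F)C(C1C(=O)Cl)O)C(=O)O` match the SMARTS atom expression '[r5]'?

5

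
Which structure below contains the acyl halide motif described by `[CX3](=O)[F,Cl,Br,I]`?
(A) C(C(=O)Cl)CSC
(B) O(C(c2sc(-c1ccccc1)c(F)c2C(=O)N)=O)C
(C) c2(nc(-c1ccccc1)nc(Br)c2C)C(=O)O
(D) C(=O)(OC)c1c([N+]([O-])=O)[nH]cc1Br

A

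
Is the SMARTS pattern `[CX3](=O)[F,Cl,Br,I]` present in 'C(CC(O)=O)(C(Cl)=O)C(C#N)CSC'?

The pattern [CX3](=O)[F,Cl,Br,I] describes a carbonyl carbon bonded to a halogen — an acyl halide.
The molecule carries an acyl chloride (-C(=O)Cl), whose atoms satisfy every constraint of the query, so the pattern matches.

Yes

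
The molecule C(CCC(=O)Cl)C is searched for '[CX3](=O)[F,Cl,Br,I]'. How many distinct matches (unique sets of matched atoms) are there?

1

[CX3](=O)[F,Cl,Br,I] is the SMARTS for an acyl halide: a carbonyl carbon bonded to a halogen.
Exactly one fragment in the molecule meets all constraints, giving 1 match.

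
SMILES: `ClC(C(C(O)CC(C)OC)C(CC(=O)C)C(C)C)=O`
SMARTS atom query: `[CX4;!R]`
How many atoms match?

12

The query [CX4;!R] means: aliphatic carbon with four total connections, not in a ring.
Check the 19 heavy atoms by environment: 12× C (X4, acyclic) → match; 2× C (X3, acyclic) → no; 2× O (X1, acyclic) → no; 1× Cl (X1, acyclic) → no; 2× O (X2, acyclic) → no.
That gives 12 matching atoms.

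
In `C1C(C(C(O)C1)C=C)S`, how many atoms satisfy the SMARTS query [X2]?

Check the 9 heavy atoms by environment: 5× C (X4) → no; 2× C (X3) → no; 1× S (X2) → match; 1× O (X2) → match.
Summing the matching environments: 1 + 1 = 2 matching atoms.

2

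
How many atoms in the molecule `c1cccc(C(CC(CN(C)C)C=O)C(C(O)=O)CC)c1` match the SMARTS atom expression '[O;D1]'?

3

The query [O;D1] means: aliphatic oxygen bonded to exactly one heavy atom.
Check the 21 heavy atoms by environment: 4× C (D2) → no; 4× C (D3) → no; 3× C (D1) → no; 3× O (D1) → match; 1× c (aromatic, D3) → no; 5× c (aromatic, D2) → no; 1× N (D3) → no.
That gives 3 matching atoms.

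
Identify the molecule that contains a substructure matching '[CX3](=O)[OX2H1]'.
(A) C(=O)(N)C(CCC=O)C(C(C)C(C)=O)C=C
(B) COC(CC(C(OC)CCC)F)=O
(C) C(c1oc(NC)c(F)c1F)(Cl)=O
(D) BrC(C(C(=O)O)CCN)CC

D

[CX3](=O)[OX2H1] describes an sp2 carbon double-bonded to O and single-bonded to an -OH oxygen (a carboxylic acid).
(A) has an aldehyde (-CHO) but there is no singly-bonded oxygen on the carbonyl carbon.
(B) has a methyl-ester group (-C(=O)OCH3) but the singly-bonded O has no H (OX2H0, not OX2H1).
(C) has an acyl chloride (-C(=O)Cl) but the carbonyl is bonded to Cl, not to an -OH oxygen.
(D) contains a carboxylic acid group (-C(=O)OH), which satisfies every atom and bond constraint.
So the answer is (D).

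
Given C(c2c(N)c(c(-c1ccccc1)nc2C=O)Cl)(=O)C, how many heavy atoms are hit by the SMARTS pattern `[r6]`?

The query [r6] means: r6 matches atoms in a six-membered ring.
Check the 19 heavy atoms by environment: 1× n (aromatic, in 6-ring) → match; 11× c (aromatic, in 6-ring) → match; 1× N (acyclic) → no; 3× C (acyclic) → no; 2× O (acyclic) → no; 1× Cl (acyclic) → no.
Summing the matching environments: 1 + 11 = 12 matching atoms.

12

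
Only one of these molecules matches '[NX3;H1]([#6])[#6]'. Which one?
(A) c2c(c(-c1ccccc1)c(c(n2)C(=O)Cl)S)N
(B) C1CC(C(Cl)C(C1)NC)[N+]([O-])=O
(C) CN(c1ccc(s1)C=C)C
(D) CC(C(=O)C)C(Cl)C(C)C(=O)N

B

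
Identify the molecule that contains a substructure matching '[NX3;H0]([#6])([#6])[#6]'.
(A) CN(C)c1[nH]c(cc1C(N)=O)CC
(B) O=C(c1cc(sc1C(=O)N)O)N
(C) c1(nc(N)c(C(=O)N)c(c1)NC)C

A

[NX3;H0]([#6])([#6])[#6] describes a trivalent nitrogen with no H, bonded to three carbons (a tertiary amine).
(A) contains a dimethylamino group (-N(CH3)2), which satisfies every atom and bond constraint.
(B) has a primary amide (-C(=O)NH2) but the amide nitrogen has H2 and only one carbon neighbour.
(C) has an N-methylamino group (-NHCH3) but the nitrogen still has one H (H1), not H0.
So the answer is (A).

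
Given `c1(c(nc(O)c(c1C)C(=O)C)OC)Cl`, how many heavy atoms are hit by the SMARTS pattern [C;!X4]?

The query [C;!X4] means: aliphatic carbon that does not have four total connections.
Check the 14 heavy atoms by environment: 1× n (aromatic, X2) → no; 5× c (aromatic, X3) → no; 3× C (X4) → no; 2× O (X2) → no; 1× C (X3) → match; 1× O (X1) → no; 1× Cl (X1) → no.
That gives 1 matching atom.

1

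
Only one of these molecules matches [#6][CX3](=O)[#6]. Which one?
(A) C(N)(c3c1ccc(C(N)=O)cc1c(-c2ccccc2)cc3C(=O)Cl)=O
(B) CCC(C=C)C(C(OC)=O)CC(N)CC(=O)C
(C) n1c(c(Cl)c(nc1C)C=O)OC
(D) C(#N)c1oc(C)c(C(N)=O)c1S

[#6][CX3](=O)[#6] describes a carbonyl carbon (no H) flanked by two carbons (a ketone).
(A) has a primary amide (-C(=O)NH2) but one neighbour of the carbonyl carbon is N, not C.
(B) contains an acetyl/ketone group (-C(=O)CH3), which satisfies every atom and bond constraint.
(C) has an aldehyde (-CHO) but the carbonyl carbon has H1, so it is not flanked by two carbons.
(D) has a primary amide (-C(=O)NH2) but one neighbour of the carbonyl carbon is N, not C.
So the answer is (B).

B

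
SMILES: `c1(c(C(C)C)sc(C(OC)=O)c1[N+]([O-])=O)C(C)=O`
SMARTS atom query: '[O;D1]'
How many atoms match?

4

The query [O;D1] means: aliphatic oxygen bonded to exactly one heavy atom.
Check the 18 heavy atoms by environment: 1× s (aromatic, D2) → no; 4× c (aromatic, D3) → no; 3× C (D3) → no; 4× C (D1) → no; 1× N (charge +1, D3) → no; 1× O (charge -1, D1) → match; 3× O (D1) → match; 1× O (D2) → no.
Summing the matching environments: 1 + 3 = 4 matching atoms.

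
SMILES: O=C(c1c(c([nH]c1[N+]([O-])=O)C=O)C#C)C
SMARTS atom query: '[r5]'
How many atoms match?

5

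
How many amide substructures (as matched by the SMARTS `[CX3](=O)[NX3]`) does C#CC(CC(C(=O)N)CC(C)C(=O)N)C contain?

[CX3](=O)[NX3] is the SMARTS for an amide: a carbonyl carbon bonded to a trivalent nitrogen.
The molecule carries 2 separate instances of a primary amide (-C(=O)NH2) meeting every constraint; each maps to a distinct set of atoms, giving 2 matches.

2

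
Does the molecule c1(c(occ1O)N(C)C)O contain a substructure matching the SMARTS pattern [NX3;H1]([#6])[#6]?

No

The pattern [NX3;H1]([#6])[#6] describes a trivalent nitrogen with one H, bonded to two carbons — a secondary amine.
The closest candidate here is a dimethylamino group (-N(CH3)2), but the nitrogen has H0, not H1. No other fragment satisfies the full query, so there is no match.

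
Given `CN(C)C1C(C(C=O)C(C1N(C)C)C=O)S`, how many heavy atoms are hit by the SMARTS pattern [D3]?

Check the 16 heavy atoms by environment: 5× C (D3) → match; 2× N (D3) → match; 4× C (D1) → no; 2× C (D2) → no; 2× O (D1) → no; 1× S (D1) → no.
Summing the matching environments: 5 + 2 = 7 matching atoms.

7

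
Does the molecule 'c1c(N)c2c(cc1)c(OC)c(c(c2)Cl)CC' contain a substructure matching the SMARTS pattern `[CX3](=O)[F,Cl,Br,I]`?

The pattern [CX3](=O)[F,Cl,Br,I] describes a carbonyl carbon bonded to a halogen — an acyl halide.
The closest candidate here is a chloro substituent, but the Cl is not on a carbonyl carbon. No other fragment satisfies the full query, so there is no match.

No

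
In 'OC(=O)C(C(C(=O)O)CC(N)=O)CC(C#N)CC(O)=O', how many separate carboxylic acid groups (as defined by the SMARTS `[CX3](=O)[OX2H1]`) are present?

[CX3](=O)[OX2H1] is the SMARTS for a carboxylic acid: an sp2 carbon double-bonded to O and single-bonded to an -OH oxygen.
The molecule carries 3 separate instances of a carboxylic acid group (-C(=O)OH) meeting every constraint; each maps to a distinct set of atoms, giving 3 matches.

3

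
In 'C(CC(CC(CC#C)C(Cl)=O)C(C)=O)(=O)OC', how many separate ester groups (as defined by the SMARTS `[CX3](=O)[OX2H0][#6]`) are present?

1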